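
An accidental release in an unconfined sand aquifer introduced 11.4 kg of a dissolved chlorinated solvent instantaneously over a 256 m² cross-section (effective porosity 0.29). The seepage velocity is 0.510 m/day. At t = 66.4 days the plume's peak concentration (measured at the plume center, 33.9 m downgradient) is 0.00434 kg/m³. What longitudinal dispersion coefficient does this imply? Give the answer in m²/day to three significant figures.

At the plume center C_max = M/(n_e·A·√(4πDt)), so D = M²/(4πt·(n_e·A·C_max)²).
n_e·A·C_max = 0.29 × 256 × 0.00434 = 0.3222 kg/m.
D = 11.4²/(4π × 66.4 × 0.3222²) = 1.50 m²/day.

1.50 m²/day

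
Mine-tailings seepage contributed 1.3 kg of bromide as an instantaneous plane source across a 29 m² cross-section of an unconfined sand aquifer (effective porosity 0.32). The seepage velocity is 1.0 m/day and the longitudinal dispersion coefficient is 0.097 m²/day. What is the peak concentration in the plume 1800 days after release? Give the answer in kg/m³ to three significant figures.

The peak of an instantaneous 1D plume sits at x = vt; there the Gaussian factor is 1 and C_max = M/(n_e·A·√(4πDt)), where n_e·A is the pore area the mass is dissolved in.
√(4πDt) = √(4π × 0.097 × 1800) = 46.84 m, so C_max = 1.3/(0.32 × 29 × 46.84) = 0.00299 kg/m³.

0.00299 kg/m³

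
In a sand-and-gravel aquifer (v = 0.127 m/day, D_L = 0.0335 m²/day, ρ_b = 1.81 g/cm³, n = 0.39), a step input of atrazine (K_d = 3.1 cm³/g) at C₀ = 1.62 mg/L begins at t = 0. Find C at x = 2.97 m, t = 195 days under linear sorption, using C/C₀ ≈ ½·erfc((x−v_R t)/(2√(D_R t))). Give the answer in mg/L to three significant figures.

Retardation factor R = 1 + ρ_b·K_d/n = 1 + 1.81 × 3.1/0.39 = 15.39.
Sorption retards both mechanisms: v_R = v/R = 0.008252 m/day, D_R = D/R = 0.002177 m²/day.
v_R·t = 0.008252 × 195 = 1.60914 m; 2√(D_R t) = 1.303 m; argument = (2.97 − 1.60914)/1.303 = 1.044.
C = C₀ × ½·erfc(1.044) = 1.62 × 0.06991 = 0.113 mg/L.

0.113 mg/L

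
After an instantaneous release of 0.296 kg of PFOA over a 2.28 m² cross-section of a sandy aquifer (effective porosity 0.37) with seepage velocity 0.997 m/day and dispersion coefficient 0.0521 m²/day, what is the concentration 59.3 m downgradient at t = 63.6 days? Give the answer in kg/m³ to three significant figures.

For an instantaneous plane source, C(x,t) = M/(n_e·A·√(4πDt)) · exp(−(x−vt)²/(4Dt)), with n_e·A the pore (flow) area.
Plume center vt = 0.997 × 63.6 = 63.4092 m, so the well at 59.3 m is 4.1092 m upgradient of the peak.
√(4πDt) = 6.453 m, giving peak height M/(n_e·A·√(4πDt)) = 0.296/(0.37 × 2.28 × 6.453) = 0.05437 kg/m³.
(x−vt)²/(4Dt) = (-4.1092)²/(4 × 0.0521 × 63.6) = 1.274; exp(−1.274) = 0.2797.
C = 0.05437 × 0.2797 = 0.0152 kg/m³.

0.0152 kg/m³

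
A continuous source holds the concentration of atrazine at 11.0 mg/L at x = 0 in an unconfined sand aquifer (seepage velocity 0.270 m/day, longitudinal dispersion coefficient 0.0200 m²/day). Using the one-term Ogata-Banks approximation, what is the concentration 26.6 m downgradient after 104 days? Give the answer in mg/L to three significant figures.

8.43 mg/L

For a continuous step input, C/C₀ ≈ ½·erfc((x−vt)/(2√(Dt))).
vt = 0.270 × 104 = 28.08 m and 2√(Dt) = 2√(0.0200 × 104) = 2.884 m.
Argument (x−vt)/(2√(Dt)) = (26.6 − 28.08)/2.884 = -0.5132; ½·erfc(-0.5132) = 0.7660.
C = 11.0 × 0.7660 = 8.43 mg/L.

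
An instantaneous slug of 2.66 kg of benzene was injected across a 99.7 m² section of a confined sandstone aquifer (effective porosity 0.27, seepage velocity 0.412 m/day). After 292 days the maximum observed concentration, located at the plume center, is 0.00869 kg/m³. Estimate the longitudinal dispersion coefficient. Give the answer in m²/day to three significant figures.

0.0352 m²/day

At the plume center C_max = M/(n_e·A·√(4πDt)), so D = M²/(4πt·(n_e·A·C_max)²).
n_e·A·C_max = 0.27 × 99.7 × 0.00869 = 0.2339 kg/m.
D = 2.66²/(4π × 292 × 0.2339²) = 0.0352 m²/day.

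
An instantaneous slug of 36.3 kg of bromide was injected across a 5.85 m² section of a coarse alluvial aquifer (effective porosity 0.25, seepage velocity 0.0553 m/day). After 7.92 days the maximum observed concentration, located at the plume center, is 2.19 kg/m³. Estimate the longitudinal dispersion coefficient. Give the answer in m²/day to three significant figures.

At the plume center C_max = M/(n_e·A·√(4πDt)), so D = M²/(4πt·(n_e·A·C_max)²).
n_e·A·C_max = 0.25 × 5.85 × 2.19 = 3.203 kg/m.
D = 36.3²/(4π × 7.92 × 3.203²) = 1.29 m²/day.

1.29 m²/day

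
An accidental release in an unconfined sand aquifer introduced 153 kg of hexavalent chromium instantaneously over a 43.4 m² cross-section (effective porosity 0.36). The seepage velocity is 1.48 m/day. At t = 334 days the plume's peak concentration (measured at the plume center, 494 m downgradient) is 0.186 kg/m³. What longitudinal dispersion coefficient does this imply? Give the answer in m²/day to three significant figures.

At the plume center C_max = M/(n_e·A·√(4πDt)), so D = M²/(4πt·(n_e·A·C_max)²).
n_e·A·C_max = 0.36 × 43.4 × 0.186 = 2.906 kg/m.
D = 153²/(4π × 334 × 2.906²) = 0.660 m²/day.

0.660 m²/day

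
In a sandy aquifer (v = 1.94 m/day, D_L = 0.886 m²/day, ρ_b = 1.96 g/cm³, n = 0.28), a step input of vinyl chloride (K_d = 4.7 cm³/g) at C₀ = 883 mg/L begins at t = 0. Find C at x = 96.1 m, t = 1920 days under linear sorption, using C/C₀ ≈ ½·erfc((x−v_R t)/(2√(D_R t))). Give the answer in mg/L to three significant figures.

Retardation factor R = 1 + ρ_b·K_d/n = 1 + 1.96 × 4.7/0.28 = 33.90.
Sorption retards both mechanisms: v_R = v/R = 0.05723 m/day, D_R = D/R = 0.02614 m²/day.
v_R·t = 0.05723 × 1920 = 109.8816 m; 2√(D_R t) = 14.17 m; argument = (96.1 − 109.8816)/14.17 = -0.9726.
C = C₀ × ½·erfc(-0.9726) = 883 × 0.9155 = 808 mg/L.

808 mg/L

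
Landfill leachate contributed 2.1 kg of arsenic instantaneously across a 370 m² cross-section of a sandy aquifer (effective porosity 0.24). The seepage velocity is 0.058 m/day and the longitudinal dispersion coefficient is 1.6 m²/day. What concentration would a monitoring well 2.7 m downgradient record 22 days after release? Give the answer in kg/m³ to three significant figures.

0.00111 kg/m³

For an instantaneous plane source, C(x,t) = M/(n_e·A·√(4πDt)) · exp(−(x−vt)²/(4Dt)), with n_e·A the pore (flow) area.
Plume center vt = 0.058 × 22 = 1.276 m, so the well at 2.7 m is 1.424 m downgradient of the peak.
√(4πDt) = 21.03 m, giving peak height M/(n_e·A·√(4πDt)) = 2.1/(0.24 × 370 × 21.03) = 0.001125 kg/m³.
(x−vt)²/(4Dt) = (1.424)²/(4 × 1.6 × 22) = 0.01440; exp(−0.01440) = 0.9857.
C = 0.001125 × 0.9857 = 0.00111 kg/m³.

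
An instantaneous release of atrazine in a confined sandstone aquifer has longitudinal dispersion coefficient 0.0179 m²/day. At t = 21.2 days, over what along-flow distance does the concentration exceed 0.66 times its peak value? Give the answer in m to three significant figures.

1.59 m

The plume is Gaussian with σ = √(2Dt) = √(2 × 0.0179 × 21.2) = 0.8712 m.
C/C_peak = exp(−Δx²/(2σ²)) = 0.66 ⇒ Δx = σ·√(−2 ln 0.66) = 0.8712 × 0.9116 = 0.7942 m.
Width = 2Δx = 1.59 m.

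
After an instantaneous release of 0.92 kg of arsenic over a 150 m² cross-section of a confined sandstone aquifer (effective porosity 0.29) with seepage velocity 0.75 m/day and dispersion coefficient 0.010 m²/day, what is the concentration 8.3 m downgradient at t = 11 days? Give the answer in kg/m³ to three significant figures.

0.0179 kg/m³

For an instantaneous plane source, C(x,t) = M/(n_e·A·√(4πDt)) · exp(−(x−vt)²/(4Dt)), with n_e·A the pore (flow) area.
Plume center vt = 0.75 × 11 = 8.25 m, so the well at 8.3 m is 0.05 m downgradient of the peak.
√(4πDt) = 1.176 m, giving peak height M/(n_e·A·√(4πDt)) = 0.92/(0.29 × 150 × 1.176) = 0.01798 kg/m³.
(x−vt)²/(4Dt) = (0.05)²/(4 × 0.010 × 11) = 0.005682; exp(−0.005682) = 0.9943.
C = 0.01798 × 0.9943 = 0.0179 kg/m³.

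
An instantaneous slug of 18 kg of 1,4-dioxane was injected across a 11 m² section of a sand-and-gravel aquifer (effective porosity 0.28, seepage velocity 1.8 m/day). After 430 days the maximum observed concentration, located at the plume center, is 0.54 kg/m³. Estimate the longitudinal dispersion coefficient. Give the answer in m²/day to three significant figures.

At the plume center C_max = M/(n_e·A·√(4πDt)), so D = M²/(4πt·(n_e·A·C_max)²).
n_e·A·C_max = 0.28 × 11 × 0.54 = 1.663 kg/m.
D = 18²/(4π × 430 × 1.663²) = 0.0217 m²/day.

0.0217 m²/day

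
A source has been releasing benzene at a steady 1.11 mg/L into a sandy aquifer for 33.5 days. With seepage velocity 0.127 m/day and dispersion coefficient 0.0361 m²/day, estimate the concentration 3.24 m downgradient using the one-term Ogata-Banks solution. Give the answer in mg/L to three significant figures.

0.825 mg/L

For a continuous step input, C/C₀ ≈ ½·erfc((x−vt)/(2√(Dt))).
vt = 0.127 × 33.5 = 4.2545 m and 2√(Dt) = 2√(0.0361 × 33.5) = 2.199 m.
Argument (x−vt)/(2√(Dt)) = (3.24 − 4.2545)/2.199 = -0.4613; ½·erfc(-0.4613) = 0.7429.
C = 1.11 × 0.7429 = 0.825 mg/L.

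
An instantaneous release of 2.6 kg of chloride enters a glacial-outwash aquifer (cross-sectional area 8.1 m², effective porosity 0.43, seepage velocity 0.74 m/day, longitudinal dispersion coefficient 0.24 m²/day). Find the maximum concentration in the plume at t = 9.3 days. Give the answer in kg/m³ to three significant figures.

The peak of an instantaneous 1D plume sits at x = vt; there the Gaussian factor is 1 and C_max = M/(n_e·A·√(4πDt)), where n_e·A is the pore area the mass is dissolved in.
√(4πDt) = √(4π × 0.24 × 9.3) = 5.296 m, so C_max = 2.6/(0.43 × 8.1 × 5.296) = 0.141 kg/m³.

0.141 kg/m³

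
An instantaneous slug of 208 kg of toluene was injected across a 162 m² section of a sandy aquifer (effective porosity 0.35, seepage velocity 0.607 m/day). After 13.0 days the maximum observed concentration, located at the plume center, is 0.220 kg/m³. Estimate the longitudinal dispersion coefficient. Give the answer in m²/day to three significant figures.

1.70 m²/day

At the plume center C_max = M/(n_e·A·√(4πDt)), so D = M²/(4πt·(n_e·A·C_max)²).
n_e·A·C_max = 0.35 × 162 × 0.220 = 12.47 kg/m.
D = 208²/(4π × 13.0 × 12.47²) = 1.70 m²/day.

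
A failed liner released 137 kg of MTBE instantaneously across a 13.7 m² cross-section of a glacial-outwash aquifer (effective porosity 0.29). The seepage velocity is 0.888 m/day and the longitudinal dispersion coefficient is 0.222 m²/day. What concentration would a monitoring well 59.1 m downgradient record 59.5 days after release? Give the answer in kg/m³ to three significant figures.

1.27 kg/m³

For an instantaneous plane source, C(x,t) = M/(n_e·A·√(4πDt)) · exp(−(x−vt)²/(4Dt)), with n_e·A the pore (flow) area.
Plume center vt = 0.888 × 59.5 = 52.836 m, so the well at 59.1 m is 6.264 m downgradient of the peak.
√(4πDt) = 12.88 m, giving peak height M/(n_e·A·√(4πDt)) = 137/(0.29 × 13.7 × 12.88) = 2.677 kg/m³.
(x−vt)²/(4Dt) = (6.264)²/(4 × 0.222 × 59.5) = 0.7426; exp(−0.7426) = 0.4759.
C = 2.677 × 0.4759 = 1.27 kg/m³.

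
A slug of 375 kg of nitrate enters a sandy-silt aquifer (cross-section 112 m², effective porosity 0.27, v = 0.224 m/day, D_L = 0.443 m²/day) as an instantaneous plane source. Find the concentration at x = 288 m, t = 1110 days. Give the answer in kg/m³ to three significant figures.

For an instantaneous plane source, C(x,t) = M/(n_e·A·√(4πDt)) · exp(−(x−vt)²/(4Dt)), with n_e·A the pore (flow) area.
Plume center vt = 0.224 × 1110 = 248.64 m, so the well at 288 m is 39.36 m downgradient of the peak.
√(4πDt) = 78.61 m, giving peak height M/(n_e·A·√(4πDt)) = 375/(0.27 × 112 × 78.61) = 0.1578 kg/m³.
(x−vt)²/(4Dt) = (39.36)²/(4 × 0.443 × 1110) = 0.7876; exp(−0.7876) = 0.4549.
C = 0.1578 × 0.4549 = 0.0718 kg/m³.

0.0718 kg/m³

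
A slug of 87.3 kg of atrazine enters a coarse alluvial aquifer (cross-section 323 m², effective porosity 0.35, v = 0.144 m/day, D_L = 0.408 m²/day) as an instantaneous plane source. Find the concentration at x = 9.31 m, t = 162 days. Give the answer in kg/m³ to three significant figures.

0.0127 kg/m³

For an instantaneous plane source, C(x,t) = M/(n_e·A·√(4πDt)) · exp(−(x−vt)²/(4Dt)), with n_e·A the pore (flow) area.
Plume center vt = 0.144 × 162 = 23.328 m, so the well at 9.31 m is 14.018 m upgradient of the peak.
√(4πDt) = 28.82 m, giving peak height M/(n_e·A·√(4πDt)) = 87.3/(0.35 × 323 × 28.82) = 0.02679 kg/m³.
(x−vt)²/(4Dt) = (-14.018)²/(4 × 0.408 × 162) = 0.7433; exp(−0.7433) = 0.4755.
C = 0.02679 × 0.4755 = 0.0127 kg/m³.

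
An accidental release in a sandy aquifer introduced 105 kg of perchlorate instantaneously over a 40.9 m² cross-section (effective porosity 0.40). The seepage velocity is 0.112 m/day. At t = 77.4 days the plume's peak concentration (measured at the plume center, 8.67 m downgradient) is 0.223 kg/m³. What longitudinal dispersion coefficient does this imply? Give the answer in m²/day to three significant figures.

At the plume center C_max = M/(n_e·A·√(4πDt)), so D = M²/(4πt·(n_e·A·C_max)²).
n_e·A·C_max = 0.40 × 40.9 × 0.223 = 3.648 kg/m.
D = 105²/(4π × 77.4 × 3.648²) = 0.852 m²/day.

0.852 m²/day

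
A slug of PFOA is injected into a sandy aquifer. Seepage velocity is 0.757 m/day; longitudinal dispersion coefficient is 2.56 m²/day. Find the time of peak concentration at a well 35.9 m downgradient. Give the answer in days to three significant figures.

For the 1D instantaneous-source solution, setting ∂C/∂t = 0 at fixed x gives v²t² + 2Dt − x² = 0, so t = (√(D² + v²x²) − D)/v².
√(D² + v²x²) = √(2.56² + 0.757² × 35.9²) = 27.30; v² = 0.573049.
t = (27.30 − 2.56)/0.573049 = 43.2 days (vs. the pure-advection estimate x/v = 47.4 d).

43.2 days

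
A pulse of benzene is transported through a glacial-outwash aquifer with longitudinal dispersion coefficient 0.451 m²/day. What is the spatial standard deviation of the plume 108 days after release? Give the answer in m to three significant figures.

9.87 m

Dispersive spreading gives a Gaussian with σ² = 2Dt; advection only shifts the center.
σ = √(2 × 0.451 × 108) = 9.87 m.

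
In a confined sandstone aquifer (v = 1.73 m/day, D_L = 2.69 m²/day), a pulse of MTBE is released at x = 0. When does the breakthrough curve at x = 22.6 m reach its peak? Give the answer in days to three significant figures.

For the 1D instantaneous-source solution, setting ∂C/∂t = 0 at fixed x gives v²t² + 2Dt − x² = 0, so t = (√(D² + v²x²) − D)/v².
√(D² + v²x²) = √(2.69² + 1.73² × 22.6²) = 39.19; v² = 2.9929.
t = (39.19 − 2.69)/2.9929 = 12.2 days (vs. the pure-advection estimate x/v = 13.1 d).

12.2 days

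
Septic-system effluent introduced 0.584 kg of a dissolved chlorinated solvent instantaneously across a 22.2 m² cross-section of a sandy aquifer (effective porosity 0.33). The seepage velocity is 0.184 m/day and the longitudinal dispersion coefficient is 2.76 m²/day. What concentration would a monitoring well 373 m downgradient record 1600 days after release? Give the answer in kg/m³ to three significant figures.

0.000239 kg/m³

For an instantaneous plane source, C(x,t) = M/(n_e·A·√(4πDt)) · exp(−(x−vt)²/(4Dt)), with n_e·A the pore (flow) area.
Plume center vt = 0.184 × 1600 = 294.4 m, so the well at 373 m is 78.6 m downgradient of the peak.
√(4πDt) = 235.6 m, giving peak height M/(n_e·A·√(4πDt)) = 0.584/(0.33 × 22.2 × 235.6) = 0.0003384 kg/m³.
(x−vt)²/(4Dt) = (78.6)²/(4 × 2.76 × 1600) = 0.3497; exp(−0.3497) = 0.7049.
C = 0.0003384 × 0.7049 = 0.000239 kg/m³.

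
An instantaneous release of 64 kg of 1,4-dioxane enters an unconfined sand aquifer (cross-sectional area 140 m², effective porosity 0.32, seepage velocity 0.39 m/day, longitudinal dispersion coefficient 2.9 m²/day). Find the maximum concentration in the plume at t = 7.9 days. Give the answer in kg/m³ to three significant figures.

0.0842 kg/m³

The peak of an instantaneous 1D plume sits at x = vt; there the Gaussian factor is 1 and C_max = M/(n_e·A·√(4πDt)), where n_e·A is the pore area the mass is dissolved in.
√(4πDt) = √(4π × 2.9 × 7.9) = 16.97 m, so C_max = 64/(0.32 × 140 × 16.97) = 0.0842 kg/m³.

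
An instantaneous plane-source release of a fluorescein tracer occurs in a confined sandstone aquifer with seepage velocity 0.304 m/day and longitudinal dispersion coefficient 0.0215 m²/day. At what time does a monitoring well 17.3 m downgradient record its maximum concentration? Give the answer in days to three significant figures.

56.7 days

For the 1D instantaneous-source solution, setting ∂C/∂t = 0 at fixed x gives v²t² + 2Dt − x² = 0, so t = (√(D² + v²x²) − D)/v².
√(D² + v²x²) = √(0.0215² + 0.304² × 17.3²) = 5.259; v² = 0.092416.
t = (5.259 − 0.0215)/0.092416 = 56.7 days (vs. the pure-advection estimate x/v = 56.9 d).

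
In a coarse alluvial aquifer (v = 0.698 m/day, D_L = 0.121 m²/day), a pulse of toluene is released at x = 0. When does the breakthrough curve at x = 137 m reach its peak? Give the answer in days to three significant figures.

196 days

For the 1D instantaneous-source solution, setting ∂C/∂t = 0 at fixed x gives v²t² + 2Dt − x² = 0, so t = (√(D² + v²x²) − D)/v².
√(D² + v²x²) = √(0.121² + 0.698² × 137²) = 95.63; v² = 0.487204.
t = (95.63 − 0.121)/0.487204 = 196 days (vs. the pure-advection estimate x/v = 196 d).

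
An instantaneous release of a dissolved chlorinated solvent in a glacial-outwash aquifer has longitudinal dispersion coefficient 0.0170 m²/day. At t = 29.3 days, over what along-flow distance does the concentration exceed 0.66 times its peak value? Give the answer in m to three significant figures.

1.82 m

The plume is Gaussian with σ = √(2Dt) = √(2 × 0.0170 × 29.3) = 0.9981 m.
C/C_peak = exp(−Δx²/(2σ²)) = 0.66 ⇒ Δx = σ·√(−2 ln 0.66) = 0.9981 × 0.9116 = 0.9099 m.
Width = 2Δx = 1.82 m.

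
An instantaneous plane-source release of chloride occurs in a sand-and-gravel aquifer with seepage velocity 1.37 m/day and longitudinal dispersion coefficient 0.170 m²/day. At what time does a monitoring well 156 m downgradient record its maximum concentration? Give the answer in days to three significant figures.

114 days

For the 1D instantaneous-source solution, setting ∂C/∂t = 0 at fixed x gives v²t² + 2Dt − x² = 0, so t = (√(D² + v²x²) − D)/v².
√(D² + v²x²) = √(0.170² + 1.37² × 156²) = 213.7; v² = 1.8769.
t = (213.7 − 0.170)/1.8769 = 114 days (vs. the pure-advection estimate x/v = 114 d).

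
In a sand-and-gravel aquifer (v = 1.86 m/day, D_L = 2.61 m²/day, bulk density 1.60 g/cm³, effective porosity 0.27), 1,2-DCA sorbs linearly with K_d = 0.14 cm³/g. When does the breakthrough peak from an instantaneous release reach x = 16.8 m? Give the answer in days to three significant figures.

Retardation factor R = 1 + ρ_b·K_d/n = 1 + 1.60 × 0.14/0.27 = 1.830.
Sorption retards both mechanisms: v_R = v/R = 1.016 m/day, D_R = D/R = 1.426 m²/day.
Peak time from v_R²t² + 2D_R t − x² = 0: t = (√(D_R² + v_R²x²) − D_R)/v_R².
√(D_R² + v_R²x²) = √(1.426² + 1.016² × 16.8²) = 17.13; v_R² = 1.032.
t = (17.13 − 1.426)/1.032 = 15.2 days.

15.2 days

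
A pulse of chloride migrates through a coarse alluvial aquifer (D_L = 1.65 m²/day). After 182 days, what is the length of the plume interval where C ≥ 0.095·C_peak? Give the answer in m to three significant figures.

106 m

The plume is Gaussian with σ = √(2Dt) = √(2 × 1.65 × 182) = 24.51 m.
C/C_peak = exp(−Δx²/(2σ²)) = 0.095 ⇒ Δx = σ·√(−2 ln 0.095) = 24.51 × 2.170 = 53.19 m.
Width = 2Δx = 106 m.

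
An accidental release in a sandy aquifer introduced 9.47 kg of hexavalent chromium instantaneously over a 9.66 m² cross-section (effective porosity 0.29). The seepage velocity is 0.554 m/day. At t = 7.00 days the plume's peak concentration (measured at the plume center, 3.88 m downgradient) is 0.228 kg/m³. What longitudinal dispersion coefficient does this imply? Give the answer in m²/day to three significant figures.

2.50 m²/day

At the plume center C_max = M/(n_e·A·√(4πDt)), so D = M²/(4πt·(n_e·A·C_max)²).
n_e·A·C_max = 0.29 × 9.66 × 0.228 = 0.6387 kg/m.
D = 9.47²/(4π × 7.00 × 0.6387²) = 2.50 m²/day.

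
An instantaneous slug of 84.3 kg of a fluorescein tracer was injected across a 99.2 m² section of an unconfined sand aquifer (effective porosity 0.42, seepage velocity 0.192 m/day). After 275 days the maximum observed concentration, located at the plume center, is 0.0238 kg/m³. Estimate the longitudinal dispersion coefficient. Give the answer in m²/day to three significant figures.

At the plume center C_max = M/(n_e·A·√(4πDt)), so D = M²/(4πt·(n_e·A·C_max)²).
n_e·A·C_max = 0.42 × 99.2 × 0.0238 = 0.9916 kg/m.
D = 84.3²/(4π × 275 × 0.9916²) = 2.09 m²/day.

2.09 m²/day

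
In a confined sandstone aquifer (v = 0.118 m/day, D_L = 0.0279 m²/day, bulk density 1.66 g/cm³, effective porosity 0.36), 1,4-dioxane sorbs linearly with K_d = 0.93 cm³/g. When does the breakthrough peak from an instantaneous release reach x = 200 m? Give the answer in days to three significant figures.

Retardation factor R = 1 + ρ_b·K_d/n = 1 + 1.66 × 0.93/0.36 = 5.288.
Sorption retards both mechanisms: v_R = v/R = 0.02231 m/day, D_R = D/R = 0.005276 m²/day.
Peak time from v_R²t² + 2D_R t − x² = 0: t = (√(D_R² + v_R²x²) − D_R)/v_R².
√(D_R² + v_R²x²) = √(0.005276² + 0.02231² × 200²) = 4.462; v_R² = 0.0004977.
t = (4.462 − 0.005276)/0.0004977 = 8950 days.

8950 days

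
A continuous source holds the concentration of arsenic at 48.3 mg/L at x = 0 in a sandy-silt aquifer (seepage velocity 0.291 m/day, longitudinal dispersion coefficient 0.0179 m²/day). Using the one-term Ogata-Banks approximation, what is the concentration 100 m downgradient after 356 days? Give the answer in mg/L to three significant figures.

40.7 mg/L

For a continuous step input, C/C₀ ≈ ½·erfc((x−vt)/(2√(Dt))).
vt = 0.291 × 356 = 103.596 m and 2√(Dt) = 2√(0.0179 × 356) = 5.049 m.
Argument (x−vt)/(2√(Dt)) = (100 − 103.596)/5.049 = -0.7122; ½·erfc(-0.7122) = 0.8431.
C = 48.3 × 0.8431 = 40.7 mg/L.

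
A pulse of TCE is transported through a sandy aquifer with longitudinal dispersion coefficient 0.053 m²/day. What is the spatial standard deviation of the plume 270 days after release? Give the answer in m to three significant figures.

5.35 m

Dispersive spreading gives a Gaussian with σ² = 2Dt; advection only shifts the center.
σ = √(2 × 0.053 × 270) = 5.35 m.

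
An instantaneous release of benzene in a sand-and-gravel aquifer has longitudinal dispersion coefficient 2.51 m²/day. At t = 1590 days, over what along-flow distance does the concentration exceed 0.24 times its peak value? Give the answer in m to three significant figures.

302 m

The plume is Gaussian with σ = √(2Dt) = √(2 × 2.51 × 1590) = 89.34 m.
C/C_peak = exp(−Δx²/(2σ²)) = 0.24 ⇒ Δx = σ·√(−2 ln 0.24) = 89.34 × 1.689 = 150.9 m.
Width = 2Δx = 302 m.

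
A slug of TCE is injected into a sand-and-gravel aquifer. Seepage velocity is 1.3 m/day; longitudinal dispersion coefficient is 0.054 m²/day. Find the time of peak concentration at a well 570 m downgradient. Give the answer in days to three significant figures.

438 days

For the 1D instantaneous-source solution, setting ∂C/∂t = 0 at fixed x gives v²t² + 2Dt − x² = 0, so t = (√(D² + v²x²) − D)/v².
√(D² + v²x²) = √(0.054² + 1.3² × 570²) = 741.0; v² = 1.69.
t = (741.0 − 0.054)/1.69 = 438 days (vs. the pure-advection estimate x/v = 438 d).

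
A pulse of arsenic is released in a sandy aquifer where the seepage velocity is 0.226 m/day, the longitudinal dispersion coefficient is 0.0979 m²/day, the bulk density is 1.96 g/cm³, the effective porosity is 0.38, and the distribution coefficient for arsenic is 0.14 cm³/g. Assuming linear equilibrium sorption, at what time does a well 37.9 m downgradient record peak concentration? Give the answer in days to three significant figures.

Retardation factor R = 1 + ρ_b·K_d/n = 1 + 1.96 × 0.14/0.38 = 1.722.
Sorption retards both mechanisms: v_R = v/R = 0.1312 m/day, D_R = D/R = 0.05685 m²/day.
Peak time from v_R²t² + 2D_R t − x² = 0: t = (√(D_R² + v_R²x²) − D_R)/v_R².
√(D_R² + v_R²x²) = √(0.05685² + 0.1312² × 37.9²) = 4.973; v_R² = 0.01721.
t = (4.973 − 0.05685)/0.01721 = 286 days.

286 days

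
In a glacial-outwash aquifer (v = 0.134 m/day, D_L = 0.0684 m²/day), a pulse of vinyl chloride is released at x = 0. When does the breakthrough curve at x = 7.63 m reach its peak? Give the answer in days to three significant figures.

For the 1D instantaneous-source solution, setting ∂C/∂t = 0 at fixed x gives v²t² + 2Dt − x² = 0, so t = (√(D² + v²x²) − D)/v².
√(D² + v²x²) = √(0.0684² + 0.134² × 7.63²) = 1.025; v² = 0.017956.
t = (1.025 − 0.0684)/0.017956 = 53.3 days (vs. the pure-advection estimate x/v = 56.9 d).

53.3 days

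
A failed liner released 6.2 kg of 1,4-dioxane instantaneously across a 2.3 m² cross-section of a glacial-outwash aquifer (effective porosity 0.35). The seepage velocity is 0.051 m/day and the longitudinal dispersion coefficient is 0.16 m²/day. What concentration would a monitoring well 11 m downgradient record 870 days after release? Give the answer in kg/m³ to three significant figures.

0.0249 kg/m³

For an instantaneous plane source, C(x,t) = M/(n_e·A·√(4πDt)) · exp(−(x−vt)²/(4Dt)), with n_e·A the pore (flow) area.
Plume center vt = 0.051 × 870 = 44.37 m, so the well at 11 m is 33.37 m upgradient of the peak.
√(4πDt) = 41.82 m, giving peak height M/(n_e·A·√(4πDt)) = 6.2/(0.35 × 2.3 × 41.82) = 0.1842 kg/m³.
(x−vt)²/(4Dt) = (-33.37)²/(4 × 0.16 × 870) = 2.000; exp(−2.000) = 0.1353.
C = 0.1842 × 0.1353 = 0.0249 kg/m³.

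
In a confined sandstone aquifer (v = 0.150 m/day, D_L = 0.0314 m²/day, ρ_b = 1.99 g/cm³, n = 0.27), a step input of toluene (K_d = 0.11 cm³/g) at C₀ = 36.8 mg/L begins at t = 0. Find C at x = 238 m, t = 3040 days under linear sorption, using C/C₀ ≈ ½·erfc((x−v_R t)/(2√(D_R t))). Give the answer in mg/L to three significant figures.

33.5 mg/L

Retardation factor R = 1 + ρ_b·K_d/n = 1 + 1.99 × 0.11/0.27 = 1.811.
Sorption retards both mechanisms: v_R = v/R = 0.08283 m/day, D_R = D/R = 0.01734 m²/day.
v_R·t = 0.08283 × 3040 = 251.8032 m; 2√(D_R t) = 14.52 m; argument = (238 − 251.8032)/14.52 = -0.9506.
C = C₀ × ½·erfc(-0.9506) = 36.8 × 0.9106 = 33.5 mg/L.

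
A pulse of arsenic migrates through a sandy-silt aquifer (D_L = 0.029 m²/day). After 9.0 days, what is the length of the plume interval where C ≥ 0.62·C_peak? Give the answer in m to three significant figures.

The plume is Gaussian with σ = √(2Dt) = √(2 × 0.029 × 9.0) = 0.7225 m.
C/C_peak = exp(−Δx²/(2σ²)) = 0.62 ⇒ Δx = σ·√(−2 ln 0.62) = 0.7225 × 0.9778 = 0.7065 m.
Width = 2Δx = 1.41 m.

1.41 m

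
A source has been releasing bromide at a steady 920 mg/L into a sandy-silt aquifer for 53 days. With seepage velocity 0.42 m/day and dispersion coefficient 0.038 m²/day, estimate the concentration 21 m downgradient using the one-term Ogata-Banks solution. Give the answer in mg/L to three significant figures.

For a continuous step input, C/C₀ ≈ ½·erfc((x−vt)/(2√(Dt))).
vt = 0.42 × 53 = 22.26 m and 2√(Dt) = 2√(0.038 × 53) = 2.838 m.
Argument (x−vt)/(2√(Dt)) = (21 − 22.26)/2.838 = -0.4440; ½·erfc(-0.4440) = 0.7350.
C = 920 × 0.7350 = 676 mg/L.

676 mg/L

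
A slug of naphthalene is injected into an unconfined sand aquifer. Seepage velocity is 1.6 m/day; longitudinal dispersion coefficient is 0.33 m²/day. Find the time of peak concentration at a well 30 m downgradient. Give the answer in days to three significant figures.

18.6 days

For the 1D instantaneous-source solution, setting ∂C/∂t = 0 at fixed x gives v²t² + 2Dt − x² = 0, so t = (√(D² + v²x²) − D)/v².
√(D² + v²x²) = √(0.33² + 1.6² × 30²) = 48.00; v² = 2.56.
t = (48.00 − 0.33)/2.56 = 18.6 days (vs. the pure-advection estimate x/v = 18.8 d).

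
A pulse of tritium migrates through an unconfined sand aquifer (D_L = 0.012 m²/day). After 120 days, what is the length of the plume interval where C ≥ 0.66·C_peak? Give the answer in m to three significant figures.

3.09 m

The plume is Gaussian with σ = √(2Dt) = √(2 × 0.012 × 120) = 1.697 m.
C/C_peak = exp(−Δx²/(2σ²)) = 0.66 ⇒ Δx = σ·√(−2 ln 0.66) = 1.697 × 0.9116 = 1.547 m.
Width = 2Δx = 3.09 m.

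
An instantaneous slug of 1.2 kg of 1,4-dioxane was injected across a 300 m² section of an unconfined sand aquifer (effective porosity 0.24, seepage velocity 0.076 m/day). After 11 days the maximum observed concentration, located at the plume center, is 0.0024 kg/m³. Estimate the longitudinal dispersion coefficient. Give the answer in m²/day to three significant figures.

At the plume center C_max = M/(n_e·A·√(4πDt)), so D = M²/(4πt·(n_e·A·C_max)²).
n_e·A·C_max = 0.24 × 300 × 0.0024 = 0.1728 kg/m.
D = 1.2²/(4π × 11 × 0.1728²) = 0.349 m²/day.

0.349 m²/day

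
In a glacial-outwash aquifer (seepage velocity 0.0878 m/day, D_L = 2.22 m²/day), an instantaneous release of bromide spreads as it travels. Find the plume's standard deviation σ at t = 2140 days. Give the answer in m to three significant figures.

97.5 m

Dispersive spreading gives a Gaussian with σ² = 2Dt; advection only shifts the center.
σ = √(2 × 2.22 × 2140) = 97.5 m.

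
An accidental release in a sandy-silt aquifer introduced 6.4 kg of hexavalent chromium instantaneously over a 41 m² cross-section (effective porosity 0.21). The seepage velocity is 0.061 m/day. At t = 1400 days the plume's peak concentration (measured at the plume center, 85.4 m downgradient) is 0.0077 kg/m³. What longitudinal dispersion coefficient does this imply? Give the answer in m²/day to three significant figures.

At the plume center C_max = M/(n_e·A·√(4πDt)), so D = M²/(4πt·(n_e·A·C_max)²).
n_e·A·C_max = 0.21 × 41 × 0.0077 = 0.06630 kg/m.
D = 6.4²/(4π × 1400 × 0.06630²) = 0.530 m²/day.

0.530 m²/day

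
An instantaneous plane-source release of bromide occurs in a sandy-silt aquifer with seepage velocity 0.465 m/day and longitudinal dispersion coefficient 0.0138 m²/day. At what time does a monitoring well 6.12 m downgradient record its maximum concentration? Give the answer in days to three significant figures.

13.1 days

For the 1D instantaneous-source solution, setting ∂C/∂t = 0 at fixed x gives v²t² + 2Dt − x² = 0, so t = (√(D² + v²x²) − D)/v².
√(D² + v²x²) = √(0.0138² + 0.465² × 6.12²) = 2.846; v² = 0.216225.
t = (2.846 − 0.0138)/0.216225 = 13.1 days (vs. the pure-advection estimate x/v = 13.2 d).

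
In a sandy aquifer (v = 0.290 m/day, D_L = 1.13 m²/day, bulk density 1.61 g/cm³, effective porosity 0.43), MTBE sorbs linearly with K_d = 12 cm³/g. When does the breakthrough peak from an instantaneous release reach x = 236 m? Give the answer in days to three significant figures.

36800 days

Retardation factor R = 1 + ρ_b·K_d/n = 1 + 1.61 × 12/0.43 = 45.93.
Sorption retards both mechanisms: v_R = v/R = 0.006314 m/day, D_R = D/R = 0.02460 m²/day.
Peak time from v_R²t² + 2D_R t − x² = 0: t = (√(D_R² + v_R²x²) − D_R)/v_R².
√(D_R² + v_R²x²) = √(0.02460² + 0.006314² × 236²) = 1.490; v_R² = 3.987e-05.
t = (1.490 − 0.02460)/3.987e-05 = 36800 days.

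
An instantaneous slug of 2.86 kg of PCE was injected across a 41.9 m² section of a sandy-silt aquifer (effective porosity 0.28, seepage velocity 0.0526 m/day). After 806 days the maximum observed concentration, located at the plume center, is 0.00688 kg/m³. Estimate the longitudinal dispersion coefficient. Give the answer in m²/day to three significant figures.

0.124 m²/day

At the plume center C_max = M/(n_e·A·√(4πDt)), so D = M²/(4πt·(n_e·A·C_max)²).
n_e·A·C_max = 0.28 × 41.9 × 0.00688 = 0.08072 kg/m.
D = 2.86²/(4π × 806 × 0.08072²) = 0.124 m²/day.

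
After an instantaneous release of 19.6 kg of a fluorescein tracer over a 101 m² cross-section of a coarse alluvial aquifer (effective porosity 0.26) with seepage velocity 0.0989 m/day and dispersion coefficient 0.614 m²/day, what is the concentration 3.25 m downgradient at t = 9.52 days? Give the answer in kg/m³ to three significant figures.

0.0693 kg/m³

For an instantaneous plane source, C(x,t) = M/(n_e·A·√(4πDt)) · exp(−(x−vt)²/(4Dt)), with n_e·A the pore (flow) area.
Plume center vt = 0.0989 × 9.52 = 0.941528 m, so the well at 3.25 m is 2.308472 m downgradient of the peak.
√(4πDt) = 8.571 m, giving peak height M/(n_e·A·√(4πDt)) = 19.6/(0.26 × 101 × 8.571) = 0.08708 kg/m³.
(x−vt)²/(4Dt) = (2.308472)²/(4 × 0.614 × 9.52) = 0.2279; exp(−0.2279) = 0.7962.
C = 0.08708 × 0.7962 = 0.0693 kg/m³.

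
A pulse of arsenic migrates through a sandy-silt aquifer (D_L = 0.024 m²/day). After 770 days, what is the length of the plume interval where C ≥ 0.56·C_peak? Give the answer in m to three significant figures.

13.1 m

The plume is Gaussian with σ = √(2Dt) = √(2 × 0.024 × 770) = 6.079 m.
C/C_peak = exp(−Δx²/(2σ²)) = 0.56 ⇒ Δx = σ·√(−2 ln 0.56) = 6.079 × 1.077 = 6.547 m.
Width = 2Δx = 13.1 m.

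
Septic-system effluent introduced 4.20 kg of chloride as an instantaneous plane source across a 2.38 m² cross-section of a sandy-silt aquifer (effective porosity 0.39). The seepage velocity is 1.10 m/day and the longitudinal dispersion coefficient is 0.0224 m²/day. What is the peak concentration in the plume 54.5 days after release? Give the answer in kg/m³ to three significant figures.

1.16 kg/m³

The peak of an instantaneous 1D plume sits at x = vt; there the Gaussian factor is 1 and C_max = M/(n_e·A·√(4πDt)), where n_e·A is the pore area the mass is dissolved in.
√(4πDt) = √(4π × 0.0224 × 54.5) = 3.917 m, so C_max = 4.20/(0.39 × 2.38 × 3.917) = 1.16 kg/m³.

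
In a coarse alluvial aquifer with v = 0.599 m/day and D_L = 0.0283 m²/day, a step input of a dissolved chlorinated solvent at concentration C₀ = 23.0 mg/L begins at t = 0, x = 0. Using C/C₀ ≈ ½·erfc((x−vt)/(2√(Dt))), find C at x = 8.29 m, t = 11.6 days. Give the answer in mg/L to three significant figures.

For a continuous step input, C/C₀ ≈ ½·erfc((x−vt)/(2√(Dt))).
vt = 0.599 × 11.6 = 6.9484 m and 2√(Dt) = 2√(0.0283 × 11.6) = 1.146 m.
Argument (x−vt)/(2√(Dt)) = (8.29 − 6.9484)/1.146 = 1.171; ½·erfc(1.171) = 0.04886.
C = 23.0 × 0.04886 = 1.12 mg/L.

1.12 mg/L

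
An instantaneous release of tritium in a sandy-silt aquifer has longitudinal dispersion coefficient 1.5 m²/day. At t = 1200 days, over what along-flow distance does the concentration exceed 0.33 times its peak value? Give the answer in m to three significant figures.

The plume is Gaussian with σ = √(2Dt) = √(2 × 1.5 × 1200) = 60.00 m.
C/C_peak = exp(−Δx²/(2σ²)) = 0.33 ⇒ Δx = σ·√(−2 ln 0.33) = 60.00 × 1.489 = 89.34 m.
Width = 2Δx = 179 m.

179 m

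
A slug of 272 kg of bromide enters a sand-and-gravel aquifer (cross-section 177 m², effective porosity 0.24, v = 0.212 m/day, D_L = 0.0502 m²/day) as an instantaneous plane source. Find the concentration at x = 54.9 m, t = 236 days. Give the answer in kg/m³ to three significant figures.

For an instantaneous plane source, C(x,t) = M/(n_e·A·√(4πDt)) · exp(−(x−vt)²/(4Dt)), with n_e·A the pore (flow) area.
Plume center vt = 0.212 × 236 = 50.032 m, so the well at 54.9 m is 4.868 m downgradient of the peak.
√(4πDt) = 12.20 m, giving peak height M/(n_e·A·√(4πDt)) = 272/(0.24 × 177 × 12.20) = 0.5248 kg/m³.
(x−vt)²/(4Dt) = (4.868)²/(4 × 0.0502 × 236) = 0.5001; exp(−0.5001) = 0.6065.
C = 0.5248 × 0.6065 = 0.318 kg/m³.

0.318 kg/m³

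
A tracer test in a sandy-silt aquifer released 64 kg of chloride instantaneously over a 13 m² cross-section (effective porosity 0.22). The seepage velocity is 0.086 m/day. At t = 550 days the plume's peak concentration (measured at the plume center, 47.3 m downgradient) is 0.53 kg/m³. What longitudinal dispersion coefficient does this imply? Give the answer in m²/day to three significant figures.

0.258 m²/day

At the plume center C_max = M/(n_e·A·√(4πDt)), so D = M²/(4πt·(n_e·A·C_max)²).
n_e·A·C_max = 0.22 × 13 × 0.53 = 1.516 kg/m.
D = 64²/(4π × 550 × 1.516²) = 0.258 m²/day.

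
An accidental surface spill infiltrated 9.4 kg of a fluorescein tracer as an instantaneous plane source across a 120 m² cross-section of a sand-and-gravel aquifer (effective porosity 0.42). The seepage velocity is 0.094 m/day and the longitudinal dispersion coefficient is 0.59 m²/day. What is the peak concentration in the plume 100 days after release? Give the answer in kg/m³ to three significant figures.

The peak of an instantaneous 1D plume sits at x = vt; there the Gaussian factor is 1 and C_max = M/(n_e·A·√(4πDt)), where n_e·A is the pore area the mass is dissolved in.
√(4πDt) = √(4π × 0.59 × 100) = 27.23 m, so C_max = 9.4/(0.42 × 120 × 27.23) = 0.00685 kg/m³.

0.00685 kg/m³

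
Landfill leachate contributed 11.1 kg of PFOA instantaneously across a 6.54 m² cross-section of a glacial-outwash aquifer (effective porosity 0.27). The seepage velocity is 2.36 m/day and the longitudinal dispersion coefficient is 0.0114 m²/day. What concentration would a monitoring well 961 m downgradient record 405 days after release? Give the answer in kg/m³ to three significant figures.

0.191 kg/m³

For an instantaneous plane source, C(x,t) = M/(n_e·A·√(4πDt)) · exp(−(x−vt)²/(4Dt)), with n_e·A the pore (flow) area.
Plume center vt = 2.36 × 405 = 955.8 m, so the well at 961 m is 5.2 m downgradient of the peak.
√(4πDt) = 7.617 m, giving peak height M/(n_e·A·√(4πDt)) = 11.1/(0.27 × 6.54 × 7.617) = 0.8253 kg/m³.
(x−vt)²/(4Dt) = (5.2)²/(4 × 0.0114 × 405) = 1.464; exp(−1.464) = 0.2313.
C = 0.8253 × 0.2313 = 0.191 kg/m³.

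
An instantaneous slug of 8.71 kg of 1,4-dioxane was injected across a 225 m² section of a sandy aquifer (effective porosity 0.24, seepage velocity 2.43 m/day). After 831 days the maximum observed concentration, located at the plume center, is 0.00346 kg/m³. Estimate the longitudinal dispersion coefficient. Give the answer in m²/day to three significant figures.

0.208 m²/day

At the plume center C_max = M/(n_e·A·√(4πDt)), so D = M²/(4πt·(n_e·A·C_max)²).
n_e·A·C_max = 0.24 × 225 × 0.00346 = 0.1868 kg/m.
D = 8.71²/(4π × 831 × 0.1868²) = 0.208 m²/day.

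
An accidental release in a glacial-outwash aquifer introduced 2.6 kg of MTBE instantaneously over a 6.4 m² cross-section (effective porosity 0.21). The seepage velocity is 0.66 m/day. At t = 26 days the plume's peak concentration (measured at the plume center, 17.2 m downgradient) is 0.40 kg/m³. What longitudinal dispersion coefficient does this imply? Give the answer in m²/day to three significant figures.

0.0716 m²/day

At the plume center C_max = M/(n_e·A·√(4πDt)), so D = M²/(4πt·(n_e·A·C_max)²).
n_e·A·C_max = 0.21 × 6.4 × 0.40 = 0.5376 kg/m.
D = 2.6²/(4π × 26 × 0.5376²) = 0.0716 m²/day.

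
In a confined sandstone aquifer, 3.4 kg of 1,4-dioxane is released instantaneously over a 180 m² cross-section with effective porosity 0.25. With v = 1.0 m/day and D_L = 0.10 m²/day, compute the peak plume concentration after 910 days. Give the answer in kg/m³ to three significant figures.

0.00223 kg/m³

The peak of an instantaneous 1D plume sits at x = vt; there the Gaussian factor is 1 and C_max = M/(n_e·A·√(4πDt)), where n_e·A is the pore area the mass is dissolved in.
√(4πDt) = √(4π × 0.10 × 910) = 33.82 m, so C_max = 3.4/(0.25 × 180 × 33.82) = 0.00223 kg/m³.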